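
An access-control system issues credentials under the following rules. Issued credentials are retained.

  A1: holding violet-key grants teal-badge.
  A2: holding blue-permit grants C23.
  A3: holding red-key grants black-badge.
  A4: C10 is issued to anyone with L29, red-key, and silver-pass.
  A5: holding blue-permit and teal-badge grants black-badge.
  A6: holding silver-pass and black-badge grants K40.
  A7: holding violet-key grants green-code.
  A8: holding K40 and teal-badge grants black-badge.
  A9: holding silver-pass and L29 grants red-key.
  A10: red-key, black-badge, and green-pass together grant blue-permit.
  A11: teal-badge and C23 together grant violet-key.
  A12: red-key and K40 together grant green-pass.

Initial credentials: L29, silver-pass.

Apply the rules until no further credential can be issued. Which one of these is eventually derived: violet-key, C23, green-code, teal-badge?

Holding silver-pass and L29 grants red-key (A9).
Holding red-key grants black-badge (A3).
Holding silver-pass and black-badge grants K40 (A6).
Holding red-key and K40 grants green-pass (A12).
Holding red-key, black-badge, and green-pass grants blue-permit (A10).
Holding blue-permit grants C23 (A2).
violet-key would need teal-badge and C23 (A11), but teal-badge is never granted. teal-badge would need violet-key (A1), but violet-key is never granted. green-code would need violet-key (A7), but violet-key is never granted.

C23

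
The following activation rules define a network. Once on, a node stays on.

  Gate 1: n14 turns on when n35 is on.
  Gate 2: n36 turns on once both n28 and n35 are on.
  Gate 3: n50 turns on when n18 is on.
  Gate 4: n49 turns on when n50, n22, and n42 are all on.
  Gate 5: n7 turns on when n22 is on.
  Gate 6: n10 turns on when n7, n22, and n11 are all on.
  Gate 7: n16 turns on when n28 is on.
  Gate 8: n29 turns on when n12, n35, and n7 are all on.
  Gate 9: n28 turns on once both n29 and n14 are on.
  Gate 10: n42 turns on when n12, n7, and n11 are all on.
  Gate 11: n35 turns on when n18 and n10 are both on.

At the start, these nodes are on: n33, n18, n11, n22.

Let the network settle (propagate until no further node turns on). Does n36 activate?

No

n36 would need n28 and n35 (Gate 2), but n28 never turns on.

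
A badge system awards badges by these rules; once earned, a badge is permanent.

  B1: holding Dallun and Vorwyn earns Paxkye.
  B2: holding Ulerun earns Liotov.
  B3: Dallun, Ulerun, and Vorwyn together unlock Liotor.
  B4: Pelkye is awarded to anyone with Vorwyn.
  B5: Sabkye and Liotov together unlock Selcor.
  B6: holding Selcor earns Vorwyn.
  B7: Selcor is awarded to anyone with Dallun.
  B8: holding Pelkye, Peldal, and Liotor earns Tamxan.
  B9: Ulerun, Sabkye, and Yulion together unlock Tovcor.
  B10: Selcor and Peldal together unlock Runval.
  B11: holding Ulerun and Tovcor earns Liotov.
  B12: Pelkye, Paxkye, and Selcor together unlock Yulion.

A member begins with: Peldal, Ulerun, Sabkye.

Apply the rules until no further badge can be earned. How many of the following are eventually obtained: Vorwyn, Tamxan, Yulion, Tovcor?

1

With Ulerun, Liotov is earned (B2).
With Sabkye and Liotov, Selcor is earned (B5).
With Selcor, Vorwyn is earned (B6).
Vorwyn: reached.
Tamxan would need Pelkye, Peldal, and Liotor (B8), but Liotor is never earned.
Yulion would need Pelkye, Paxkye, and Selcor (B12), but Paxkye is never earned.
Tovcor would need Ulerun, Sabkye, and Yulion (B9), but Yulion is never earned.
Reached: Vorwyn — 1 of the 4.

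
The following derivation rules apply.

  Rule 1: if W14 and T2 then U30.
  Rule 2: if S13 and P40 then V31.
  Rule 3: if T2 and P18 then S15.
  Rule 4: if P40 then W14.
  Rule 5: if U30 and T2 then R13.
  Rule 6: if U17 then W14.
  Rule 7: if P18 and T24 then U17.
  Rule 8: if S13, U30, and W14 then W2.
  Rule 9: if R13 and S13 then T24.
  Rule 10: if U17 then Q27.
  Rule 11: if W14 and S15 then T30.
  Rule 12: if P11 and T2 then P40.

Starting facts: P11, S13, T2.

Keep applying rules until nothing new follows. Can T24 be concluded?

Yes

P11 and T2 hold, so P40 follows (Rule 12).
From P40, Rule 4 gives W14.
From W14 and T2, Rule 1 gives U30.
From U30 and T2, Rule 5 gives R13.
R13 and S13 hold, so T24 follows (Rule 9).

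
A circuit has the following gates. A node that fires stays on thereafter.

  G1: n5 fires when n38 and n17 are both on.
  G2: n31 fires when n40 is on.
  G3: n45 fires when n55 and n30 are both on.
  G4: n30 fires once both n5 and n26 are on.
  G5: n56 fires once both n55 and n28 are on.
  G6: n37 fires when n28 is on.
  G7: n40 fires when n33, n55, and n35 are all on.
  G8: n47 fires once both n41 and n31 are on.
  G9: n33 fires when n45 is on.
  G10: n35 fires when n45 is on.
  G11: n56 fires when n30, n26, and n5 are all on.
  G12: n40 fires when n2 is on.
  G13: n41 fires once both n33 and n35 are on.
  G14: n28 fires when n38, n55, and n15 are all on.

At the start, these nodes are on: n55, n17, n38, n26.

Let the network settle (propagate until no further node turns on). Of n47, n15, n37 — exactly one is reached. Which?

n47

G1: n38 and n17 on → n5 on.
G4: n5 and n26 on → n30 on.
G3: n55 and n30 on → n45 on.
n45 is on, so n33 fires (G9).
G10: n45 on → n35 on.
G13: n33 and n35 on → n41 on.
G7: n33, n55, and n35 on → n40 on.
G2: n40 on → n31 on.
n41 and n31 are on, so n47 fires (G8).
No rule produces n15, and it is not given. n37 would need n28 (G6), but n28 never turns on.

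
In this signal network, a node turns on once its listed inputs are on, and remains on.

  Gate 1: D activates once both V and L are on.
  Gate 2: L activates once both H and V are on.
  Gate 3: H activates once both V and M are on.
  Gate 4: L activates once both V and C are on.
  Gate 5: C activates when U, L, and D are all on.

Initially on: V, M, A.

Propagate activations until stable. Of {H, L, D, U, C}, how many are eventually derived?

3

Gate 3: V and M on → H on.
H and V are on, so L activates (Gate 2).
V and L are on, so D activates (Gate 1).
H: reached.
L: reached.
D: reached.
No rule produces U, and it is not given.
C would need U, L, and D (Gate 5), but U never turns on.
Reached: H, L, and D — 3 of the 5.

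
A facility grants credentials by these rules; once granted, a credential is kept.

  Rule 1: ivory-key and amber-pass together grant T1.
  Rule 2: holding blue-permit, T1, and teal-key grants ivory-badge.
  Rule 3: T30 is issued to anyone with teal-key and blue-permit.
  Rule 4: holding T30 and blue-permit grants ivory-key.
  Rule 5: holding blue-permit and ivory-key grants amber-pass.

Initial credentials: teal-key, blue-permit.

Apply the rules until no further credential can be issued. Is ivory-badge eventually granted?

Yes

Holding teal-key and blue-permit grants T30 (Rule 3).
Holding T30 and blue-permit grants ivory-key (Rule 4).
Holding blue-permit and ivory-key grants amber-pass (Rule 5).
Holding ivory-key and amber-pass grants T1 (Rule 1).
Holding blue-permit, T1, and teal-key grants ivory-badge (Rule 2).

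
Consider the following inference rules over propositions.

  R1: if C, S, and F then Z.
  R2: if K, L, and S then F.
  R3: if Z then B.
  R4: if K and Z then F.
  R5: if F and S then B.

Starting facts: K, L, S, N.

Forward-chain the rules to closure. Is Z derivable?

Z would need C, S, and F (R1), but C is never established.

No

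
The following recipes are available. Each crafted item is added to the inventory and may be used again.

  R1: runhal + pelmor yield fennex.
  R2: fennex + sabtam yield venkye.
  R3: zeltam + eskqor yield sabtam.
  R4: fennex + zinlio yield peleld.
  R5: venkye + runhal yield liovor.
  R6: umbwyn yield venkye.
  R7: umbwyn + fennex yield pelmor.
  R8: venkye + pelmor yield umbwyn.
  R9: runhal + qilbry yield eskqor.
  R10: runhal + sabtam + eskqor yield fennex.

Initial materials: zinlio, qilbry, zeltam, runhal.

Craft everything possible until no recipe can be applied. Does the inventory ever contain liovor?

Yes

Using R9, runhal and qilbry make eskqor.
Using R3, zeltam and eskqor make sabtam.
runhal + sabtam + eskqor → fennex (R10).
Using R2, fennex and sabtam make venkye.
Using R5, venkye and runhal make liovor.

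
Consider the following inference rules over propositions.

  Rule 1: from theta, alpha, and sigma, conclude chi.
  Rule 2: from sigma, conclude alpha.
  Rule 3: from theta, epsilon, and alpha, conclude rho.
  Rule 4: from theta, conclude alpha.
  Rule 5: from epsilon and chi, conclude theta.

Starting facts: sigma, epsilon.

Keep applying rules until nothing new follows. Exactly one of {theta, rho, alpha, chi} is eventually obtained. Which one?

sigma holds, so alpha follows (Rule 2).
chi would need theta, alpha, and sigma (Rule 1), but theta is never established. rho would need theta, epsilon, and alpha (Rule 3), but theta is never established. theta would need epsilon and chi (Rule 5), but chi is never established.

alpha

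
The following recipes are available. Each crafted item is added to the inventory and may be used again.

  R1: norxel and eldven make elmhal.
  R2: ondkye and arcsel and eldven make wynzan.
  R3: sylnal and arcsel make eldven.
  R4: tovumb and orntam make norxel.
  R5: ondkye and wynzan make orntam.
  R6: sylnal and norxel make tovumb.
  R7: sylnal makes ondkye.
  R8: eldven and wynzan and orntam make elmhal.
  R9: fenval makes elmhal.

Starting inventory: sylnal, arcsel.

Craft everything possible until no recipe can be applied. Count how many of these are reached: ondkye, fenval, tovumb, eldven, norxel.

sylnal and arcsel → eldven (R3).
Using R7, sylnal makes ondkye.
ondkye: reached.
No rule produces fenval, and it is not given.
tovumb would need sylnal and norxel (R6), but norxel is never obtained.
eldven: reached.
norxel would need tovumb and orntam (R4), but tovumb is never obtained.
Reached: ondkye and eldven — 2 of the 5.

2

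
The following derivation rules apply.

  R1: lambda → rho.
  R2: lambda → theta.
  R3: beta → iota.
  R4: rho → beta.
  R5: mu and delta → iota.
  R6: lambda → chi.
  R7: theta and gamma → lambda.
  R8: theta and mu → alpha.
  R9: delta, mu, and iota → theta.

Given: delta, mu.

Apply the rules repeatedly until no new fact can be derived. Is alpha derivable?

Yes

From mu and delta, R5 gives iota.
From delta, mu, and iota, R9 gives theta.
From theta and mu, R8 gives alpha.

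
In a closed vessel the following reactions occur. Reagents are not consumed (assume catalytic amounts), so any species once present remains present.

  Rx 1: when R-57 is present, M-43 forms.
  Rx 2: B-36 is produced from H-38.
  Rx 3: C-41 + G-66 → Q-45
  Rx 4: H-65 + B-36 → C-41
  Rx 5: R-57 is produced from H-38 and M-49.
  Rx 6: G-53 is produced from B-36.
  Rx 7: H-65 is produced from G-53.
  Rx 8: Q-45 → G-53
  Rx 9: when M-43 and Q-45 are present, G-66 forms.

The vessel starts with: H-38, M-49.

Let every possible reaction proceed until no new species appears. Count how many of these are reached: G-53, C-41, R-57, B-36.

H-38 and M-49 present → R-57 forms (Rx 5).
H-38 present → B-36 forms (Rx 2).
B-36 present → G-53 forms (Rx 6).
G-53 present → H-65 forms (Rx 7).
H-65 and B-36 present → C-41 forms (Rx 4).
G-53: reached.
C-41: reached.
R-57: reached.
B-36: reached.
All 4 are reached.

4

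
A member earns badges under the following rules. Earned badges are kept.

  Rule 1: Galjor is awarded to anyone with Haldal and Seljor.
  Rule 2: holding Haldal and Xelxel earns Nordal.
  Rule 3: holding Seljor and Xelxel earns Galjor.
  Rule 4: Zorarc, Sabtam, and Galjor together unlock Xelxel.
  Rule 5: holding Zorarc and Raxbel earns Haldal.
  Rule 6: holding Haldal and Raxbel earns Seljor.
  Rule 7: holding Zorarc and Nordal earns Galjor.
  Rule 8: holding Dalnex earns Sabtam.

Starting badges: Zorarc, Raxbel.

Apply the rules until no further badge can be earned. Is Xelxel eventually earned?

No

Xelxel would need Zorarc, Sabtam, and Galjor (Rule 4), but Sabtam is never earned.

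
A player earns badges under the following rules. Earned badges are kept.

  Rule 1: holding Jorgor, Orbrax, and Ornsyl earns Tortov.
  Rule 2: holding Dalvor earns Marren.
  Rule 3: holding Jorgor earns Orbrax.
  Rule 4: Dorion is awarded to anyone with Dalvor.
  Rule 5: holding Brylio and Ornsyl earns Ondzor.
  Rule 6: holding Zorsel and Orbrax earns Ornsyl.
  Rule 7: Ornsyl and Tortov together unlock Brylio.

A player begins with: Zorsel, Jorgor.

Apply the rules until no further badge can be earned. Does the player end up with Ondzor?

Yes

With Jorgor, Orbrax is earned (Rule 3).
With Zorsel and Orbrax, Ornsyl is earned (Rule 6).
With Jorgor, Orbrax, and Ornsyl, Tortov is earned (Rule 1).
With Ornsyl and Tortov, Brylio is earned (Rule 7).
With Brylio and Ornsyl, Ondzor is earned (Rule 5).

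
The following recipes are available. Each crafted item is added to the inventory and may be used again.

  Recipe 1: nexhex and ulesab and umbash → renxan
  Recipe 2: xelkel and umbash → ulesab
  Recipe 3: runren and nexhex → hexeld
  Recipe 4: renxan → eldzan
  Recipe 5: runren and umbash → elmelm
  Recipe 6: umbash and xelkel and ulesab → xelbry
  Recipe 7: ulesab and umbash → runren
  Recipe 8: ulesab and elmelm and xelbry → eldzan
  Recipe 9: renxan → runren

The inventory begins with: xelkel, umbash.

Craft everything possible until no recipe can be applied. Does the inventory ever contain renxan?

renxan would need nexhex, ulesab, and umbash (Recipe 1), but nexhex is never obtained.

No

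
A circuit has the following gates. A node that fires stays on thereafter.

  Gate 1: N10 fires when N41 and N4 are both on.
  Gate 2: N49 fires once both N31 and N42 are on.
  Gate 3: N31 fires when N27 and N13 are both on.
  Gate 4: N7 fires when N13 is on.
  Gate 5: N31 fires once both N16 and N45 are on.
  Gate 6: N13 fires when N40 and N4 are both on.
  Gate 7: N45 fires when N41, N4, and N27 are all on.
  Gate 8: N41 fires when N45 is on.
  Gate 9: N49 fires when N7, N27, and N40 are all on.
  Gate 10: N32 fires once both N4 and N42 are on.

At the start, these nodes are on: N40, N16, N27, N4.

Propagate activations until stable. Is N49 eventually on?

Yes

Gate 6: N40 and N4 on → N13 on.
Gate 4: N13 on → N7 on.
Gate 9: N7, N27, and N40 on → N49 on.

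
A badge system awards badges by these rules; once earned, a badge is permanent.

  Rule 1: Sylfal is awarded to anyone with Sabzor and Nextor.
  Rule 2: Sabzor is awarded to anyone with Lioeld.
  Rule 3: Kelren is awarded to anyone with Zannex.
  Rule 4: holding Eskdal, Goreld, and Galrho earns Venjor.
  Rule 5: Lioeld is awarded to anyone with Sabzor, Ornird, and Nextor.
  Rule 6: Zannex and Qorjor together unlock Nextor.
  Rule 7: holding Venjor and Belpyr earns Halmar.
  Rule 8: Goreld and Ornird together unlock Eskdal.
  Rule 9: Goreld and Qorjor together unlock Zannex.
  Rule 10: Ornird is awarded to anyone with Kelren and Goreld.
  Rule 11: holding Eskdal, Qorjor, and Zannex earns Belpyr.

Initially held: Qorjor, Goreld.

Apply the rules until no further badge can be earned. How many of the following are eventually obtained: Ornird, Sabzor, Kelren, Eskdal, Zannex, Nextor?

5

With Goreld and Qorjor, Zannex is earned (Rule 9).
With Zannex, Kelren is earned (Rule 3).
With Zannex and Qorjor, Nextor is earned (Rule 6).
With Kelren and Goreld, Ornird is earned (Rule 10).
With Goreld and Ornird, Eskdal is earned (Rule 8).
Ornird: reached.
Sabzor would need Lioeld (Rule 2), but Lioeld is never earned.
Kelren: reached.
Eskdal: reached.
Zannex: reached.
Nextor: reached.
Reached: Ornird, Kelren, Eskdal, Zannex, and Nextor — 5 of the 6.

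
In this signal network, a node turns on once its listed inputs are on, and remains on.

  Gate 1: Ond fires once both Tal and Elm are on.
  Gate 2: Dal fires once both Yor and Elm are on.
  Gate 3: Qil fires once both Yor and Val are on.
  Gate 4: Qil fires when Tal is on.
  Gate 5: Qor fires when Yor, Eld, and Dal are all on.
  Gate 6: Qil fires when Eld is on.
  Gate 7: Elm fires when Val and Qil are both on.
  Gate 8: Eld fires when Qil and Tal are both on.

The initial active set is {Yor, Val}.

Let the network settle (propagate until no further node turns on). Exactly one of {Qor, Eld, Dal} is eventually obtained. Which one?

Dal

Yor and Val are on, so Qil fires (Gate 3).
Gate 7: Val and Qil on → Elm on.
Gate 2: Yor and Elm on → Dal on.
Qor would need Yor, Eld, and Dal (Gate 5), but Eld never turns on. Eld would need Qil and Tal (Gate 8), but Tal never turns on.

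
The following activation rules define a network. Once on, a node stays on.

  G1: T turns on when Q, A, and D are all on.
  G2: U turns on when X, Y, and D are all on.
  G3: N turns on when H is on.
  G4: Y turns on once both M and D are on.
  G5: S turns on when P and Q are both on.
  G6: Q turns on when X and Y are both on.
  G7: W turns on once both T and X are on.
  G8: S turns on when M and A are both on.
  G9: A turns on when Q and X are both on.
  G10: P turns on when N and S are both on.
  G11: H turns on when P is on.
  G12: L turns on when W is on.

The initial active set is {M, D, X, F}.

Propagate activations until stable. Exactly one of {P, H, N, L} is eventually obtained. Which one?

M and D are on, so Y turns on (G4).
X and Y are on, so Q turns on (G6).
Q and X are on, so A turns on (G9).
Q, A, and D are on, so T turns on (G1).
G7: T and X on → W on.
G12: W on → L on.
N would need H (G3), but H never turns on. P would need N and S (G10), but N never turns on. H would need P (G11), but P never turns on.

L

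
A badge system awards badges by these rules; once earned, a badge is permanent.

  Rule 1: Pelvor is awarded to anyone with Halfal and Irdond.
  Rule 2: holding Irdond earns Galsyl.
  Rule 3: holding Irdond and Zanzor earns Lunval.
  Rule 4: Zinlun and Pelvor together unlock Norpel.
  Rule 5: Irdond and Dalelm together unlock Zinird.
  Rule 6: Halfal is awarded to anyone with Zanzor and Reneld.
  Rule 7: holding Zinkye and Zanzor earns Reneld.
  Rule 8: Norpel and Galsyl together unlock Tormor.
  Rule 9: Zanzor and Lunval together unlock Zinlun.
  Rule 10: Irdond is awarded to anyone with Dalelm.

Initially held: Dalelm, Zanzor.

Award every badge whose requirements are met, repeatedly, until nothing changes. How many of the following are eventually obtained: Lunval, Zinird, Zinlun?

With Dalelm, Irdond is earned (Rule 10).
With Irdond and Dalelm, Zinird is earned (Rule 5).
With Irdond and Zanzor, Lunval is earned (Rule 3).
With Zanzor and Lunval, Zinlun is earned (Rule 9).
Lunval: reached.
Zinird: reached.
Zinlun: reached.
All 3 are reached.

3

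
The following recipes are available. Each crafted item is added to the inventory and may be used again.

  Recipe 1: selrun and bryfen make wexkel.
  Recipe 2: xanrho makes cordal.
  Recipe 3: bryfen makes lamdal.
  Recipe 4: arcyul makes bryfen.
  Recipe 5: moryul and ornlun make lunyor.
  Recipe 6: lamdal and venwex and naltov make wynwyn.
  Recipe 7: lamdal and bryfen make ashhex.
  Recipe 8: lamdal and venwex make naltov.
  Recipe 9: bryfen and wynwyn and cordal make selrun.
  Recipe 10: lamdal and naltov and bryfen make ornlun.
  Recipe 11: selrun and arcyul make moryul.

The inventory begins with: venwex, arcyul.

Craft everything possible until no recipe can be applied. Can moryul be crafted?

No

moryul would need selrun and arcyul (Recipe 11), but selrun is never obtained.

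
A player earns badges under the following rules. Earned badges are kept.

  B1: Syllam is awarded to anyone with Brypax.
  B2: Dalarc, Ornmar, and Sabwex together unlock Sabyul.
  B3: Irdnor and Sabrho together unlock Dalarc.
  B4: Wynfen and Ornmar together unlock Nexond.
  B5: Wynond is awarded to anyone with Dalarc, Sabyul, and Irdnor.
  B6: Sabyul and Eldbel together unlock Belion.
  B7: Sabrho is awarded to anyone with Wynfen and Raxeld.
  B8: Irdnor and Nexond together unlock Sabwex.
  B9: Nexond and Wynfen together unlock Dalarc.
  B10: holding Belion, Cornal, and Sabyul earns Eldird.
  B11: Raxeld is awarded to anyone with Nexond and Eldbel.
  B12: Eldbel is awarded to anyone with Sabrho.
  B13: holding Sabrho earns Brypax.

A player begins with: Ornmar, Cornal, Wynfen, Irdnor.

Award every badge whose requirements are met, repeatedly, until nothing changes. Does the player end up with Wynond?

With Wynfen and Ornmar, Nexond is earned (B4).
With Nexond and Wynfen, Dalarc is earned (B9).
With Irdnor and Nexond, Sabwex is earned (B8).
With Dalarc, Ornmar, and Sabwex, Sabyul is earned (B2).
With Dalarc, Sabyul, and Irdnor, Wynond is earned (B5).

Yes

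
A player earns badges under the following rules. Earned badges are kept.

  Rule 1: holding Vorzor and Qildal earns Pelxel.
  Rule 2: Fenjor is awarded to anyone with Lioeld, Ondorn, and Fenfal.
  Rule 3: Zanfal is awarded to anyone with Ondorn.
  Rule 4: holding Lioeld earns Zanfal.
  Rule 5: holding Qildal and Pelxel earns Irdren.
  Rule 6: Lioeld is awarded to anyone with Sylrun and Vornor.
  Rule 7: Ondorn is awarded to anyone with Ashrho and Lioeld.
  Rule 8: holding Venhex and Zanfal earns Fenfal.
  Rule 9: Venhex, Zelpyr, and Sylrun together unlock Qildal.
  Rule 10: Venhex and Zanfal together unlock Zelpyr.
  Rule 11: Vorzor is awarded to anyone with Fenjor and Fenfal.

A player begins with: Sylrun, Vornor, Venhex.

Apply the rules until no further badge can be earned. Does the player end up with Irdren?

No

Irdren would need Qildal and Pelxel (Rule 5), but Pelxel is never earned.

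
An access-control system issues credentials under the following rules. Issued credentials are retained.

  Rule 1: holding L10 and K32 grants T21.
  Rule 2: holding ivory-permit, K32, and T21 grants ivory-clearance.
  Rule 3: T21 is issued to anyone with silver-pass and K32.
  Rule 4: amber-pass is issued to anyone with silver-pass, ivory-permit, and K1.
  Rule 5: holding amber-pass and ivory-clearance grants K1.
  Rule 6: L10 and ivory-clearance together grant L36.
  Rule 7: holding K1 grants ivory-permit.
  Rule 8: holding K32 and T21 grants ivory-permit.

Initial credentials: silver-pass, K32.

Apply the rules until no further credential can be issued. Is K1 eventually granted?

K1 would need amber-pass and ivory-clearance (Rule 5), but amber-pass is never granted.

No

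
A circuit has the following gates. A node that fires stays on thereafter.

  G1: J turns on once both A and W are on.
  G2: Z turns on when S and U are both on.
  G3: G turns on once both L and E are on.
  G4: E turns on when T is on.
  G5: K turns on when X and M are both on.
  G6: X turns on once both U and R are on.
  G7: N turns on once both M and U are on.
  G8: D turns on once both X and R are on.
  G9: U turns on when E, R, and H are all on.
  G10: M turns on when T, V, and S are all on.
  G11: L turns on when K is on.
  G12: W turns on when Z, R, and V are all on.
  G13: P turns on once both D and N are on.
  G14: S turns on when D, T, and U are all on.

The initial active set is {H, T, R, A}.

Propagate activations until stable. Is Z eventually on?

T is on, so E turns on (G4).
G9: E, R, and H on → U on.
G6: U and R on → X on.
X and R are on, so D turns on (G8).
G14: D, T, and U on → S on.
G2: S and U on → Z on.

Yes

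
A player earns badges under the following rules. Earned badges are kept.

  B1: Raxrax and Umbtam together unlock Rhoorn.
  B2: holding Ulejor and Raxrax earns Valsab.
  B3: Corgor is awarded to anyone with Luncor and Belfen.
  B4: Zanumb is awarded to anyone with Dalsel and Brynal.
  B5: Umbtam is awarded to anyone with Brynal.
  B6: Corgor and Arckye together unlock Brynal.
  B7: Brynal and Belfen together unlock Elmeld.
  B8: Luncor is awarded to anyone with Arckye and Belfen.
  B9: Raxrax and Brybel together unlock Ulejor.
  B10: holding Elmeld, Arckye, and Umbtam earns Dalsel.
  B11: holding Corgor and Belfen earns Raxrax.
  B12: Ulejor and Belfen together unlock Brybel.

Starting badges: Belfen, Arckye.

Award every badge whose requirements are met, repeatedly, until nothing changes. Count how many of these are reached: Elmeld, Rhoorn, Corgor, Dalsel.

4

With Arckye and Belfen, Luncor is earned (B8).
With Luncor and Belfen, Corgor is earned (B3).
With Corgor and Arckye, Brynal is earned (B6).
With Corgor and Belfen, Raxrax is earned (B11).
With Brynal, Umbtam is earned (B5).
With Brynal and Belfen, Elmeld is earned (B7).
With Raxrax and Umbtam, Rhoorn is earned (B1).
With Elmeld, Arckye, and Umbtam, Dalsel is earned (B10).
Elmeld: reached.
Rhoorn: reached.
Corgor: reached.
Dalsel: reached.
All 4 are reached.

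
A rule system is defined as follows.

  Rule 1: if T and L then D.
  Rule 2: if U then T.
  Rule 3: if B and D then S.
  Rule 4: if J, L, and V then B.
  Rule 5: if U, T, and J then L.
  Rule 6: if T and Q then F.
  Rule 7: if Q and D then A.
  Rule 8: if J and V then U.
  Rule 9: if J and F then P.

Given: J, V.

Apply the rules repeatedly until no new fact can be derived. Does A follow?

No

A would need Q and D (Rule 7), but Q is never established.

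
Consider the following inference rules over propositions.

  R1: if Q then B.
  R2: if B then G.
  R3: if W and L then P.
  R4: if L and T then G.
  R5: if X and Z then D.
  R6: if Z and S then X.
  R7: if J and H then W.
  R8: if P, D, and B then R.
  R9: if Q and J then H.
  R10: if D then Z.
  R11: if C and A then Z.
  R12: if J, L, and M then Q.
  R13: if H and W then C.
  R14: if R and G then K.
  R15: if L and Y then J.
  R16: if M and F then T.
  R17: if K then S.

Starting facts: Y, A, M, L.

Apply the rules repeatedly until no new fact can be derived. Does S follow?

No

S would need K (R17), but K is never established.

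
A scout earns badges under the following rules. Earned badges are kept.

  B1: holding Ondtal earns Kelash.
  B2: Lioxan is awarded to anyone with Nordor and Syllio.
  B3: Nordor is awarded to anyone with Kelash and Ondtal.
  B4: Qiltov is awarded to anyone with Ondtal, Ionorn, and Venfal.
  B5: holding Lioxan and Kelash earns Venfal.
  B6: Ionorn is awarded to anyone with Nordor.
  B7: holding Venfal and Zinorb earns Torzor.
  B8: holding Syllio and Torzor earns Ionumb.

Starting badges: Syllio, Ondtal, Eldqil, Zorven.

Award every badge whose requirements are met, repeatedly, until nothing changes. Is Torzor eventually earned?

Torzor would need Venfal and Zinorb (B7), but Zinorb is never earned.

No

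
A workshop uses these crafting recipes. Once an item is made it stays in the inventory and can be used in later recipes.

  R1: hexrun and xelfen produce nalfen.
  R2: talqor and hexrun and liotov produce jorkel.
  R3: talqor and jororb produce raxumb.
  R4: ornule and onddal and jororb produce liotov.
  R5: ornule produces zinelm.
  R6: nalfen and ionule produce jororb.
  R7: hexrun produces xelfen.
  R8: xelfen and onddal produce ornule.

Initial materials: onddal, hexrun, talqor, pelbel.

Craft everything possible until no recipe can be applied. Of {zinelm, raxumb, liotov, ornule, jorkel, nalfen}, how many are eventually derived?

hexrun → xelfen (R7).
Using R1, hexrun and xelfen make nalfen.
Using R8, xelfen and onddal make ornule.
ornule → zinelm (R5).
zinelm: reached.
raxumb would need talqor and jororb (R3), but jororb is never obtained.
liotov would need ornule, onddal, and jororb (R4), but jororb is never obtained.
ornule: reached.
jorkel would need talqor, hexrun, and liotov (R2), but liotov is never obtained.
nalfen: reached.
Reached: zinelm, ornule, and nalfen — 3 of the 6.

3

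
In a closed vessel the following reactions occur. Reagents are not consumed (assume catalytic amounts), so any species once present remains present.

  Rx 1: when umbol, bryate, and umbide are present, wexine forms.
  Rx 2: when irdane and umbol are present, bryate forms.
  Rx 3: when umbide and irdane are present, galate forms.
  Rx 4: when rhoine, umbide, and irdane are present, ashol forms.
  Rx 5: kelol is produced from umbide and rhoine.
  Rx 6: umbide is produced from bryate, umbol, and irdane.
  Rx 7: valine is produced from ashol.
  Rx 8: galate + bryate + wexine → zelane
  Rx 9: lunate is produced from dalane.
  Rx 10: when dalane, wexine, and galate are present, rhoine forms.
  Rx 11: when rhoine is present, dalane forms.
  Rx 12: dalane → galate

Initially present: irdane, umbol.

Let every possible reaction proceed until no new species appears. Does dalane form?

dalane would need rhoine (Rx 11), but rhoine never forms.

No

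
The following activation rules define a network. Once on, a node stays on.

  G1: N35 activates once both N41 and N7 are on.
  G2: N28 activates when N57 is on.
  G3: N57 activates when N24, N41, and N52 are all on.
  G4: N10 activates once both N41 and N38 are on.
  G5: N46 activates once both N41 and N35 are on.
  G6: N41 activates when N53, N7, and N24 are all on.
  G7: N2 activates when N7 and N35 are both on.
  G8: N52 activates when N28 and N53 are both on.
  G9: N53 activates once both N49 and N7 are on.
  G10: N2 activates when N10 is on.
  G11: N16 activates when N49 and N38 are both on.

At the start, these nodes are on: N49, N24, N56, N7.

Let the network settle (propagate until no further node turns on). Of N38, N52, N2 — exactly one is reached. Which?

N2

N49 and N7 are on, so N53 activates (G9).
G6: N53, N7, and N24 on → N41 on.
G1: N41 and N7 on → N35 on.
G7: N7 and N35 on → N2 on.
No rule produces N38, and it is not given. N52 would need N28 and N53 (G8), but N28 never turns on.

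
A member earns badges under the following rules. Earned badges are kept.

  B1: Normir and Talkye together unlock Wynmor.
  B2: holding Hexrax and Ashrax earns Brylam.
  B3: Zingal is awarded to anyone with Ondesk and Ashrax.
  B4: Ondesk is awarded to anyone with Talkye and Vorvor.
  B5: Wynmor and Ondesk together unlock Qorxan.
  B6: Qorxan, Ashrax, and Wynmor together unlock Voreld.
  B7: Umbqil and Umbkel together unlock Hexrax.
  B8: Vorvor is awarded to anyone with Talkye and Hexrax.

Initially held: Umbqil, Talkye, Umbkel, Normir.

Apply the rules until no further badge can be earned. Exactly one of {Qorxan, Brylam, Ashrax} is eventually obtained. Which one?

Qorxan

With Umbqil and Umbkel, Hexrax is earned (B7).
With Normir and Talkye, Wynmor is earned (B1).
With Talkye and Hexrax, Vorvor is earned (B8).
With Talkye and Vorvor, Ondesk is earned (B4).
With Wynmor and Ondesk, Qorxan is earned (B5).
No rule produces Ashrax, and it is not given. Brylam would need Hexrax and Ashrax (B2), but Ashrax is never earned.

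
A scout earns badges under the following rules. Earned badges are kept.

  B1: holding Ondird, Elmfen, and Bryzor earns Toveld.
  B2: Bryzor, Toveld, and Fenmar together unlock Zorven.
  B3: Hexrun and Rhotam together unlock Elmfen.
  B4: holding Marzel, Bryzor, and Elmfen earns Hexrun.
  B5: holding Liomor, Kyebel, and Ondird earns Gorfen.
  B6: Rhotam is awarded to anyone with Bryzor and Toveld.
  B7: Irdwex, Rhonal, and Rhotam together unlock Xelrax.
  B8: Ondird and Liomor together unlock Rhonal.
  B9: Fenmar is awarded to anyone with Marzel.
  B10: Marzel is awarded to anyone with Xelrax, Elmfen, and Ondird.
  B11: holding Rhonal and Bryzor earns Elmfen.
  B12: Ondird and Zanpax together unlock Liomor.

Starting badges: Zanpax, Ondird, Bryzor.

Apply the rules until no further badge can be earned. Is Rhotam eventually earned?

With Ondird and Zanpax, Liomor is earned (B12).
With Ondird and Liomor, Rhonal is earned (B8).
With Rhonal and Bryzor, Elmfen is earned (B11).
With Ondird, Elmfen, and Bryzor, Toveld is earned (B1).
With Bryzor and Toveld, Rhotam is earned (B6).

Yes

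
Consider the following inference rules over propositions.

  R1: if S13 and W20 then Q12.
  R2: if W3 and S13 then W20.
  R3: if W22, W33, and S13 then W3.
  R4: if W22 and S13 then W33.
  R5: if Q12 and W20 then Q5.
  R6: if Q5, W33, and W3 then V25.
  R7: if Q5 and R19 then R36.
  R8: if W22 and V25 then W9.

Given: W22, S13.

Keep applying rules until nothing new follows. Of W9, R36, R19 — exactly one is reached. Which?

W9

From W22 and S13, R4 gives W33.
From W22, W33, and S13, R3 gives W3.
From W3 and S13, R2 gives W20.
From S13 and W20, R1 gives Q12.
From Q12 and W20, R5 gives Q5.
Q5, W33, and W3 hold, so V25 follows (R6).
W22 and V25 hold, so W9 follows (R8).
R36 would need Q5 and R19 (R7), but R19 is never established. No rule produces R19, and it is not given.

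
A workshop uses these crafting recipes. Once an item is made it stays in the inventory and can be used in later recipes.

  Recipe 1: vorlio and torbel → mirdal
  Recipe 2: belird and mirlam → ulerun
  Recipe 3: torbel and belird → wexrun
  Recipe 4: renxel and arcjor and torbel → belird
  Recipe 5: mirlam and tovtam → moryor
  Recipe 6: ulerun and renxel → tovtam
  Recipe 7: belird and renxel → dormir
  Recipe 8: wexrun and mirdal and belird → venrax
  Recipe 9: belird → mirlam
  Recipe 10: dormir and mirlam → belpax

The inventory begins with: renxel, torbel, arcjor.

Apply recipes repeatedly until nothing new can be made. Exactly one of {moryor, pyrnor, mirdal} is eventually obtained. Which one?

renxel and arcjor and torbel → belird (Recipe 4).
Using Recipe 9, belird makes mirlam.
belird and mirlam → ulerun (Recipe 2).
ulerun and renxel → tovtam (Recipe 6).
mirlam and tovtam → moryor (Recipe 5).
mirdal would need vorlio and torbel (Recipe 1), but vorlio is never obtained. No rule produces pyrnor, and it is not given.

moryor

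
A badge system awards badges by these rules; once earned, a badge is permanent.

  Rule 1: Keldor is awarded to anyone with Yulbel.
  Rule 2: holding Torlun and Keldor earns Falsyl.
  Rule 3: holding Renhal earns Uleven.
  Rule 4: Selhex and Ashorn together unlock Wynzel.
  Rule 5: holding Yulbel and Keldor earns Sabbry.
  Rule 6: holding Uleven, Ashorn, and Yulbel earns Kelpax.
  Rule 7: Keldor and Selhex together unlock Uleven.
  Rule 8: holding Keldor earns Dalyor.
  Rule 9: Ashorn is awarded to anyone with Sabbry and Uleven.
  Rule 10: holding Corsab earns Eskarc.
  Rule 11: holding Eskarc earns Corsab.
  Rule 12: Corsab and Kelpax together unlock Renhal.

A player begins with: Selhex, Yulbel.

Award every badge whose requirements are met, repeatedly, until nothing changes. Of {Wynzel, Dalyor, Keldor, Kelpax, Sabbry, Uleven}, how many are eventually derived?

With Yulbel, Keldor is earned (Rule 1).
With Yulbel and Keldor, Sabbry is earned (Rule 5).
With Keldor, Dalyor is earned (Rule 8).
With Keldor and Selhex, Uleven is earned (Rule 7).
With Sabbry and Uleven, Ashorn is earned (Rule 9).
With Uleven, Ashorn, and Yulbel, Kelpax is earned (Rule 6).
With Selhex and Ashorn, Wynzel is earned (Rule 4).
Wynzel: reached.
Dalyor: reached.
Keldor: reached.
Kelpax: reached.
Sabbry: reached.
Uleven: reached.
All 6 are reached.

6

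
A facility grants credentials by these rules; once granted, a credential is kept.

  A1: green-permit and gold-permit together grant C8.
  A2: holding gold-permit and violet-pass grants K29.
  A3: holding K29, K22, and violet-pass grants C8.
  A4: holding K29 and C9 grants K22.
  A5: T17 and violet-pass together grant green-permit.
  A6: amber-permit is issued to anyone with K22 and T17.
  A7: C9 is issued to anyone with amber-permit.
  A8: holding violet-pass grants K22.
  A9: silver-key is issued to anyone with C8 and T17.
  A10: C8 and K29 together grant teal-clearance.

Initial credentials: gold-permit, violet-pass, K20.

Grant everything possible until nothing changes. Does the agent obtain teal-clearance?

Yes

Holding gold-permit and violet-pass grants K29 (A2).
Holding violet-pass grants K22 (A8).
Holding K29, K22, and violet-pass grants C8 (A3).
Holding C8 and K29 grants teal-clearance (A10).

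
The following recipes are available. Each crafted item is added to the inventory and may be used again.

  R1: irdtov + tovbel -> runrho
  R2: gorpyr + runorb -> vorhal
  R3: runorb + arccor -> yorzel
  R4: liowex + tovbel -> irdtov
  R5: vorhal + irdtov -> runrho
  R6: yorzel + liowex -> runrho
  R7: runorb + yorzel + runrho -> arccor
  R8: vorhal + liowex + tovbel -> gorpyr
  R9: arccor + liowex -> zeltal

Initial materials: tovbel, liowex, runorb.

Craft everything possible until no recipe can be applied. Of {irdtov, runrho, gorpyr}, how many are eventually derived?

2

Using R4, liowex and tovbel make irdtov.
Using R1, irdtov and tovbel make runrho.
irdtov: reached.
runrho: reached.
gorpyr would need vorhal, liowex, and tovbel (R8), but vorhal is never obtained.
Reached: irdtov and runrho — 2 of the 3.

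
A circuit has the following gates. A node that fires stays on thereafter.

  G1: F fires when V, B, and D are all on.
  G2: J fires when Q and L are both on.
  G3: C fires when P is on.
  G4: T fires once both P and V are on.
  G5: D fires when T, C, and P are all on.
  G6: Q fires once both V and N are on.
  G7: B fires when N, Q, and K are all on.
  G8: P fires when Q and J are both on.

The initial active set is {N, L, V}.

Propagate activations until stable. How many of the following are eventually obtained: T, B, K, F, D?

2

V and N are on, so Q fires (G6).
G2: Q and L on → J on.
Q and J are on, so P fires (G8).
G4: P and V on → T on.
P is on, so C fires (G3).
G5: T, C, and P on → D on.
T: reached.
B would need N, Q, and K (G7), but K never turns on.
No rule produces K, and it is not given.
F would need V, B, and D (G1), but B never turns on.
D: reached.
Reached: T and D — 2 of the 5.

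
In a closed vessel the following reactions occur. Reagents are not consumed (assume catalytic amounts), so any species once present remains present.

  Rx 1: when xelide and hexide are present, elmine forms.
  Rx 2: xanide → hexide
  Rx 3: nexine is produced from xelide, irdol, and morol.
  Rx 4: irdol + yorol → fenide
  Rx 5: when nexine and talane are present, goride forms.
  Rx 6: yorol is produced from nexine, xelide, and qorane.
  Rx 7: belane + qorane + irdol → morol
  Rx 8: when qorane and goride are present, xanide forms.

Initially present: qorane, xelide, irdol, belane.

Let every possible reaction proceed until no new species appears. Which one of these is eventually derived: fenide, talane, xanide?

belane, qorane, and irdol present → morol forms (Rx 7).
xelide, irdol, and morol present → nexine forms (Rx 3).
nexine, xelide, and qorane present → yorol forms (Rx 6).
irdol and yorol present → fenide forms (Rx 4).
No rule produces talane, and it is not given. xanide would need qorane and goride (Rx 8), but goride never forms.

fenide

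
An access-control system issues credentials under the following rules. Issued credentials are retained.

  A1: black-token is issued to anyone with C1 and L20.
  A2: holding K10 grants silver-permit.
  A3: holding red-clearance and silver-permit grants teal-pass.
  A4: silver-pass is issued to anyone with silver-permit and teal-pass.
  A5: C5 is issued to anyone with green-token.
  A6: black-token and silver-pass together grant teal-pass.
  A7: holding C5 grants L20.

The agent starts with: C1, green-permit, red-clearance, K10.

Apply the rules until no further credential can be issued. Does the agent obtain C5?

C5 would need green-token (A5), but green-token is never granted.

No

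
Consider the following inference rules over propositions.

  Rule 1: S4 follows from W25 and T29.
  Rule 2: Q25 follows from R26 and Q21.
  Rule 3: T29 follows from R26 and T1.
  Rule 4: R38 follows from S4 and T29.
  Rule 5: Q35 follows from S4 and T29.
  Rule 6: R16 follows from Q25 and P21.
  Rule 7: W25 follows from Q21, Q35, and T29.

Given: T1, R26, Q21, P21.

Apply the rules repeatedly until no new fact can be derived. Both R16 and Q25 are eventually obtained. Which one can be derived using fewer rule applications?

Q25

Q25: From R26 and Q21, Rule 2 gives Q25. [1 rule application]
R16: From R26 and Q21, Rule 2 gives Q25. Q25 and P21 hold, so R16 follows (Rule 6). [2 rule applications]
Q25 needs fewer.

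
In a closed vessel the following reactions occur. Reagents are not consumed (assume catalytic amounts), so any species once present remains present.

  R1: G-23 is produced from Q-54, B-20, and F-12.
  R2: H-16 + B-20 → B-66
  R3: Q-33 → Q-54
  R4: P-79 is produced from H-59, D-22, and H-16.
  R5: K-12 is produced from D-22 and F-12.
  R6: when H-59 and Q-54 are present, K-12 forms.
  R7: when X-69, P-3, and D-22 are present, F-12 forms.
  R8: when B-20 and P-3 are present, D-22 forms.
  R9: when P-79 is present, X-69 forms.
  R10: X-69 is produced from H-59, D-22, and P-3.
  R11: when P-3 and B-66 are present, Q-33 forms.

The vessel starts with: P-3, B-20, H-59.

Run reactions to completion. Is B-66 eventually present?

No

B-66 would need H-16 and B-20 (R2), but H-16 never forms.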